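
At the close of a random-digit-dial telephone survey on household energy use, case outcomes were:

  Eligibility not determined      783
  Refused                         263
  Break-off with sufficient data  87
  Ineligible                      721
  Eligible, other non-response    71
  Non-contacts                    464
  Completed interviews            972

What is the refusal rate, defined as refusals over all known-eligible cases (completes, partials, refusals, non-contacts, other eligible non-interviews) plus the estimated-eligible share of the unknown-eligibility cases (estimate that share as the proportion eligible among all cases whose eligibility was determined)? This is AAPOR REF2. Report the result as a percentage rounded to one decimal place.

10.9%

Num = 263
Known eligible = 972 + 87 + 263 + 464 + 71 = 1857
e = 1857 / (1857 + 721) = 1857 / 2578 = 0.7203
e × U = 0.7203 × 783 = 563.99
Base = 1857 + 563.99 = 2420.99
REF2 = 263 / 2420.99 = 0.1086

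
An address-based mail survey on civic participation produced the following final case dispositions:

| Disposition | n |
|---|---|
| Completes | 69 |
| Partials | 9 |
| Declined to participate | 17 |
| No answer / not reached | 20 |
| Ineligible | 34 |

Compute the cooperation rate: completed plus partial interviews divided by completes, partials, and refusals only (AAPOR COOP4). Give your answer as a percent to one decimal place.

Num: 69 + 9 = 78
Base: 69 + 9 + 17 = 95
COOP4 = 78 / 95 = 0.8211

82.1%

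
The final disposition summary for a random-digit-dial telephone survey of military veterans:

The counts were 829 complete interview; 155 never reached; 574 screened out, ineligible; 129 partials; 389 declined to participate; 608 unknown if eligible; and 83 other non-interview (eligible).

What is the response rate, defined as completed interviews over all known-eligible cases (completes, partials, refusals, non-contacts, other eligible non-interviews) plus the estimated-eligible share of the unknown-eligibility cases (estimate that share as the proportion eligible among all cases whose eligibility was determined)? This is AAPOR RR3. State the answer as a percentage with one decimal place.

Numerator: 829
Determined eligible: 829 + 129 + 389 + 155 + 83 = 1585
e = 1585 / (1585 + 574) = 1585 / 2159 = 0.7341
Eligible share of unknowns: 0.7341 × 608 = 446.33
Denominator: 1585 + 446.33 = 2031.33
RR3 = 829 / 2031.33 = 0.4081

40.8%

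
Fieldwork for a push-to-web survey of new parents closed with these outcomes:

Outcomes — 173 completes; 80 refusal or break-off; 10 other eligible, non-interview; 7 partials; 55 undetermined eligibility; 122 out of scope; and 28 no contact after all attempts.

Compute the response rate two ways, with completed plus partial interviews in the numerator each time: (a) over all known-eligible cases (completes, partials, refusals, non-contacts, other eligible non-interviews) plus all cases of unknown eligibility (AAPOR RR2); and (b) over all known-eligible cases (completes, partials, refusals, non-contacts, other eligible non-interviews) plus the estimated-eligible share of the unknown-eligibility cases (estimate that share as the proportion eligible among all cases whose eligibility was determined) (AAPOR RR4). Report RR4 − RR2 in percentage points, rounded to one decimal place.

Num = 173 + 7 = 180
Denominator = 173 + 7 + 80 + 28 + 10 + 55 = 353
RR2 = 180 / 353 = 0.5099
Eligible (known) = 173 + 7 + 80 + 28 + 10 = 298
e = 298 / (298 + 122) = 298 / 420 = 0.7095
Estimated eligible among unknowns = 0.7095 × 55 = 39.02
Denominator = 298 + 39.02 = 337.02
RR4 = 180 / 337.02 = 0.5341
Difference = 53.41 − 50.99 = 2.42 percentage points

2.4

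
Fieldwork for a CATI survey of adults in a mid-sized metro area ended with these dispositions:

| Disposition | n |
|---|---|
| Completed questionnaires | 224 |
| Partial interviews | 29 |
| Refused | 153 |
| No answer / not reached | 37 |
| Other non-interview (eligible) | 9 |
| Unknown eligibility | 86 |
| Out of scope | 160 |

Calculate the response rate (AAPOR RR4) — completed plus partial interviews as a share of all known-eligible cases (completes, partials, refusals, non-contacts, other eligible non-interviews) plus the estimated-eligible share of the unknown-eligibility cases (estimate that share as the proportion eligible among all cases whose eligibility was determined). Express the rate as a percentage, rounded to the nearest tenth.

Num: 224 + 29 = 253
Known eligible: 224 + 29 + 153 + 37 + 9 = 452
e = 452 / (452 + 160) = 452 / 612 = 0.7386
Estimated eligible among unknowns: 0.7386 × 86 = 63.52
Denominator: 452 + 63.52 = 515.52
RR4 = 253 / 515.52 = 0.4908

49.1%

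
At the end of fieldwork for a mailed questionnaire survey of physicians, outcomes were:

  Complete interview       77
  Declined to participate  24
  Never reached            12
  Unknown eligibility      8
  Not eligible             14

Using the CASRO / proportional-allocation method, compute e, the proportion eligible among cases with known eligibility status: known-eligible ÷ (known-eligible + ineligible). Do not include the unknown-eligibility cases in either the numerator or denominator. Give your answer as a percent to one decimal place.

89.0%

Known eligible = 77 + 24 + 12 = 113
e = 113 / (113 + 14) = 113 / 127 = 0.8898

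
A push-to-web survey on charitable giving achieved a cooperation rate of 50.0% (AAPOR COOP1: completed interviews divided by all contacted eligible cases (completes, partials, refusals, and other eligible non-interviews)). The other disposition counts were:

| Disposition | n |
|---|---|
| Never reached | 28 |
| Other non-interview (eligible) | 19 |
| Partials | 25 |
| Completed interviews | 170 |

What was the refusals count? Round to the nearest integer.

126

COOP1 = 170 / D = 0.500
D = 170 / 0.500 = 340.0
Other denominator terms total 214
refusals = 340.0 − 214 ≈ 126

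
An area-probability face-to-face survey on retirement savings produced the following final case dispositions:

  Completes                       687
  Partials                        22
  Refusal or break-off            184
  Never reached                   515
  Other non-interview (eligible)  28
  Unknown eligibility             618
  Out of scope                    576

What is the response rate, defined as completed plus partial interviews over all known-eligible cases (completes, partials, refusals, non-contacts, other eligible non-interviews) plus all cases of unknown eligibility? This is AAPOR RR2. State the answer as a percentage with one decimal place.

34.5%

Top: 687 + 22 = 709
Denom: 687 + 22 + 184 + 515 + 28 + 618 = 2054
RR2 = 709 / 2054 = 0.3452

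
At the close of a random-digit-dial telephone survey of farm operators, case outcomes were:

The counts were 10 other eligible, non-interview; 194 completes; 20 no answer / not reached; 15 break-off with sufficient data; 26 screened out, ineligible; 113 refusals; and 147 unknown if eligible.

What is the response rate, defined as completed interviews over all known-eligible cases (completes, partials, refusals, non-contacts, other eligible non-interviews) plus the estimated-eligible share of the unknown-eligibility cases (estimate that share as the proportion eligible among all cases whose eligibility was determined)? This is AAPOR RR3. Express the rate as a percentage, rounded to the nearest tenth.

39.7%

Top = 194
Determined eligible = 194 + 15 + 113 + 20 + 10 = 352
e = 352 / (352 + 26) = 352 / 378 = 0.9312
e × U = 0.9312 × 147 = 136.89
Denom = 352 + 136.89 = 488.89
RR3 = 194 / 488.89 = 0.3968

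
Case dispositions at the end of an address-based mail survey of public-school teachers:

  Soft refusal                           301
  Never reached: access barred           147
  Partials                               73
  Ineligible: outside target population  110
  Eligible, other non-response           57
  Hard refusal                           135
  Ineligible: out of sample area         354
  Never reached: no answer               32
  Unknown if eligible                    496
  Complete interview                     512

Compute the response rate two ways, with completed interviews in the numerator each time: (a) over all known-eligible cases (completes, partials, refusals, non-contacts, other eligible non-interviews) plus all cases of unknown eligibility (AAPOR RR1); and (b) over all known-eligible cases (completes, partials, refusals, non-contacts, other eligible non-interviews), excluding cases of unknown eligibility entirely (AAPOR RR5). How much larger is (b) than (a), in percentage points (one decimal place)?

Declined to participate = 135 + 301 = 436
No contact after all attempts = 32 + 147 = 179
Not eligible = 110 + 354 = 464
Num → 512
Denom → 512 + 73 + 436 + 179 + 57 + 496 = 1753
RR1 = 512 / 1753 = 0.2921
Denom → 512 + 73 + 436 + 179 + 57 = 1257
RR5 = 512 / 1257 = 0.4073
Difference = 40.73 − 29.21 = 11.52 percentage points

11.5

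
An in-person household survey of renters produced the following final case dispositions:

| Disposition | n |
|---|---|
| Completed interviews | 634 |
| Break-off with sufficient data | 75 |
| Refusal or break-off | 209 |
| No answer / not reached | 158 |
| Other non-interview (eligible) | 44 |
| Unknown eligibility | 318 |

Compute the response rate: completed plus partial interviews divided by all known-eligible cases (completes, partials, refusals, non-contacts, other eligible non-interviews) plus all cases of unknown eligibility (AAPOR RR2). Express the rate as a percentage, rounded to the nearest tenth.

49.3%

Num = 634 + 75 = 709
Denominator = 634 + 75 + 209 + 158 + 44 + 318 = 1438
RR2 = 709 / 1438 = 0.4930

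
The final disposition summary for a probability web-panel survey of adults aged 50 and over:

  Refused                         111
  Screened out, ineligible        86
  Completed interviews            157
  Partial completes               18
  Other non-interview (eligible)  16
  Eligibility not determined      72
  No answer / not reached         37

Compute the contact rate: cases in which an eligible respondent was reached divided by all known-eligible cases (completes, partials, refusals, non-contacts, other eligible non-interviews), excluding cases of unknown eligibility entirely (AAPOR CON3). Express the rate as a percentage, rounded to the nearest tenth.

89.1%

Top: 157 + 18 + 111 + 16 = 302
Denominator: 157 + 18 + 111 + 37 + 16 = 339
CON3 = 302 / 339 = 0.8909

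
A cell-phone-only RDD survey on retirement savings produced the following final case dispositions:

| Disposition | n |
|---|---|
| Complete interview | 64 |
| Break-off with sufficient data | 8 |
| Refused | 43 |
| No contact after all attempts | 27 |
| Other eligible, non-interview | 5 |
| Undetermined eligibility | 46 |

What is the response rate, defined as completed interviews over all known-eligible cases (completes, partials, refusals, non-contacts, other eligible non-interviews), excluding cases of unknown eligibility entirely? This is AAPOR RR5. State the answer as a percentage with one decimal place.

Numerator = 64
Denominator = 64 + 8 + 43 + 27 + 5 = 147
RR5 = 64 / 147 = 0.4354

43.5%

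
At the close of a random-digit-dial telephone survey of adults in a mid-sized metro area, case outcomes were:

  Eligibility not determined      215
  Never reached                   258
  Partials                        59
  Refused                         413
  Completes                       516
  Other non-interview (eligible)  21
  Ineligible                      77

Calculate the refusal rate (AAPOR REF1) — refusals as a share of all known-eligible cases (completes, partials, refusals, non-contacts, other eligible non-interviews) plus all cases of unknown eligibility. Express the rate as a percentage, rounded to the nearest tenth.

Numerator: 413
Denom: 516 + 59 + 413 + 258 + 21 + 215 = 1482
REF1 = 413 / 1482 = 0.2787

27.9%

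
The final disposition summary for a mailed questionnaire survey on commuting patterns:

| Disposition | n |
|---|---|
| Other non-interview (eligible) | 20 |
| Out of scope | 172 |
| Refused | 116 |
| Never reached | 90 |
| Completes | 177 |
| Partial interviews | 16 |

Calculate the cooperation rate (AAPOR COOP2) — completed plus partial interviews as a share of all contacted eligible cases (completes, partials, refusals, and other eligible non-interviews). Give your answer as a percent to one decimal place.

58.7%

Num → 177 + 16 = 193
Denominator → 177 + 16 + 116 + 20 = 329
COOP2 = 193 / 329 = 0.5866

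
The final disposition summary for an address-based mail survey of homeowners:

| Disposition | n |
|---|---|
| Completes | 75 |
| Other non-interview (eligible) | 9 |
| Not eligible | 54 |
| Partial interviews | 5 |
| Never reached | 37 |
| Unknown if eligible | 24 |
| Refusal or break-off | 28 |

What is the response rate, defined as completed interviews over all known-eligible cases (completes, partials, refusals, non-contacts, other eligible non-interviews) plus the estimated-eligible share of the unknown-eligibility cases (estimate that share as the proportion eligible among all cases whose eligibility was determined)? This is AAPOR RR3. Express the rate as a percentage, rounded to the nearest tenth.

Top = 75
Known eligible = 75 + 5 + 28 + 37 + 9 = 154
e = 154 / (154 + 54) = 154 / 208 = 0.7404
e × U = 0.7404 × 24 = 17.77
Denom = 154 + 17.77 = 171.77
RR3 = 75 / 171.77 = 0.4366

43.7%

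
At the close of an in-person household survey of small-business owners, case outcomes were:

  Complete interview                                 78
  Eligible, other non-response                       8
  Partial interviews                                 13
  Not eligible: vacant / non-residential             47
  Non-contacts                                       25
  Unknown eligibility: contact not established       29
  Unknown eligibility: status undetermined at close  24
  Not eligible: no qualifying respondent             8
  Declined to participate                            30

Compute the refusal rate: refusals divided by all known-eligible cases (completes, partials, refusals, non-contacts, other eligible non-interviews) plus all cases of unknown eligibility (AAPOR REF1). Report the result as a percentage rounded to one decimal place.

14.5%

Eligibility not determined = 29 + 24 = 53
Not eligible = 8 + 47 = 55
Num = 30
Base = 78 + 13 + 30 + 25 + 8 + 53 = 207
REF1 = 30 / 207 = 0.1449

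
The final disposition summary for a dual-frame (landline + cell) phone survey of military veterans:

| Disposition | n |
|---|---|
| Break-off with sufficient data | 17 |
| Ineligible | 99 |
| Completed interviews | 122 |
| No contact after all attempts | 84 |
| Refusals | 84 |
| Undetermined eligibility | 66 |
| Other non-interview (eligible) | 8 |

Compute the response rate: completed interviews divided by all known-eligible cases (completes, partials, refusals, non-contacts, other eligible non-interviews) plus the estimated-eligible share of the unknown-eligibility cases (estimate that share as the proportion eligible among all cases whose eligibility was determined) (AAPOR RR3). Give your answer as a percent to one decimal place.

Top = 122
Known eligible = 122 + 17 + 84 + 84 + 8 = 315
e = 315 / (315 + 99) = 315 / 414 = 0.7609
Eligible share of unknowns = 0.7609 × 66 = 50.22
Denominator = 315 + 50.22 = 365.22
RR3 = 122 / 365.22 = 0.3340

33.4%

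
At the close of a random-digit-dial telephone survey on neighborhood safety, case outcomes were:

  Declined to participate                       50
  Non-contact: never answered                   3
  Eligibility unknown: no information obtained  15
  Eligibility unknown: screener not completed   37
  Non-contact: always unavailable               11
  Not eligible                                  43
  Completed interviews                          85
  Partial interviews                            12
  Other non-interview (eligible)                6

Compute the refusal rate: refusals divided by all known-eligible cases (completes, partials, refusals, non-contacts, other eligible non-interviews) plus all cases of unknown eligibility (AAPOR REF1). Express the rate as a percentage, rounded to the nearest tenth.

Non-contacts = 3 + 11 = 14
Undetermined eligibility = 37 + 15 = 52
Top → 50
Denom → 85 + 12 + 50 + 14 + 6 + 52 = 219
REF1 = 50 / 219 = 0.2283

22.8%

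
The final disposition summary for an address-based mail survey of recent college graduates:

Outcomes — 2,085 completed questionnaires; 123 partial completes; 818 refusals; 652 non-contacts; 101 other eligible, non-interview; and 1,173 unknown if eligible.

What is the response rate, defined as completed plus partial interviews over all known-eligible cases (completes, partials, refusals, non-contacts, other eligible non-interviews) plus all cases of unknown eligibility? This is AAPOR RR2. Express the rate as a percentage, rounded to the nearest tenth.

Numerator = 2085 + 123 = 2208
Denominator = 2085 + 123 + 818 + 652 + 101 + 1173 = 4952
RR2 = 2208 / 4952 = 0.4459

44.6%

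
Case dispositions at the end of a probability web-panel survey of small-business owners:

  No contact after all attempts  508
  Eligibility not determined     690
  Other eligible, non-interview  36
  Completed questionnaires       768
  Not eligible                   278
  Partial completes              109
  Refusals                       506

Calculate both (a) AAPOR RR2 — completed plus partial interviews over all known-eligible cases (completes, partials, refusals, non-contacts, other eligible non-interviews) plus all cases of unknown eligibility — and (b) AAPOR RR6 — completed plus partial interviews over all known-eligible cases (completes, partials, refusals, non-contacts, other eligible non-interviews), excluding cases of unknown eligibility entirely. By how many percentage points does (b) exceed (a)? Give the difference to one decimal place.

Numerator = 768 + 109 = 877
Base = 768 + 109 + 506 + 508 + 36 + 690 = 2617
RR2 = 877 / 2617 = 0.3351
Base = 768 + 109 + 506 + 508 + 36 = 1927
RR6 = 877 / 1927 = 0.4551
Difference = 45.51 − 33.51 = 12.00 percentage points

12.0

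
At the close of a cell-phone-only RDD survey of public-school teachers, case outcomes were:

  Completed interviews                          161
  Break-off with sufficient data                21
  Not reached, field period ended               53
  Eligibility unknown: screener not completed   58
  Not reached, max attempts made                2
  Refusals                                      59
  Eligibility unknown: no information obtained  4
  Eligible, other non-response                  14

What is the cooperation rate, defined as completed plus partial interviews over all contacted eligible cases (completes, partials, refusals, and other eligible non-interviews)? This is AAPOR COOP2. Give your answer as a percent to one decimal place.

No contact after all attempts = 53 + 2 = 55
Eligibility not determined = 58 + 4 = 62
Numerator = 161 + 21 = 182
Denominator = 161 + 21 + 59 + 14 = 255
COOP2 = 182 / 255 = 0.7137

71.4%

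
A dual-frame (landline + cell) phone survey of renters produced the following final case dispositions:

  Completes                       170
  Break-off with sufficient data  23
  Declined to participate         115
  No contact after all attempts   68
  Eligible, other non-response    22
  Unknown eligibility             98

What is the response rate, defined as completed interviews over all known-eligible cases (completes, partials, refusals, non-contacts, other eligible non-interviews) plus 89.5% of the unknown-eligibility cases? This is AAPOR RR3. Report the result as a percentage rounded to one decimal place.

Top → 170
Known eligible → 170 + 23 + 115 + 68 + 22 = 398
e × U → 0.8950 × 98 = 87.71
Denominator → 398 + 87.71 = 485.71
RR3 = 170 / 485.71 = 0.3500

35.0%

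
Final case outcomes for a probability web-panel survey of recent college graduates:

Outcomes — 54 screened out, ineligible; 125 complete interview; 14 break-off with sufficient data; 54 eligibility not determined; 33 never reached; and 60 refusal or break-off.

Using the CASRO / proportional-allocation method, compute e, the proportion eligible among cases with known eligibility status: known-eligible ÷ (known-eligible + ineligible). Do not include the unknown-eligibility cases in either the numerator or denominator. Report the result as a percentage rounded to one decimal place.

Determined eligible: 125 + 14 + 60 + 33 = 232
e = 232 / (232 + 54) = 232 / 286 = 0.8112

81.1%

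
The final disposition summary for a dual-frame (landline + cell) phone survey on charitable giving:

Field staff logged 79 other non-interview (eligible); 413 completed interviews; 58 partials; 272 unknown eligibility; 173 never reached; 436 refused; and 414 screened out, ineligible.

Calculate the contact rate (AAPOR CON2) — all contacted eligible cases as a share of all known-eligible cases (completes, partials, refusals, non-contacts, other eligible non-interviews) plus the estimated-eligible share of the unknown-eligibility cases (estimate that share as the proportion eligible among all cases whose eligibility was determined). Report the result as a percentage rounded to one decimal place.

72.5%

Numerator: 413 + 58 + 436 + 79 = 986
Determined eligible: 413 + 58 + 436 + 173 + 79 = 1159
e = 1159 / (1159 + 414) = 1159 / 1573 = 0.7368
Estimated eligible among unknowns: 0.7368 × 272 = 200.41
Denom: 1159 + 200.41 = 1359.41
CON2 = 986 / 1359.41 = 0.7253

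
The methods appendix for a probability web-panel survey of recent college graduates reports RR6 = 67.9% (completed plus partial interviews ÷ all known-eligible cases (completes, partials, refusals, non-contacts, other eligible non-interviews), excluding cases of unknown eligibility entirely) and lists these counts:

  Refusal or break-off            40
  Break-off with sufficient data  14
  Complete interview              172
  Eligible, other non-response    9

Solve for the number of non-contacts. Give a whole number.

39

Numerator → 172 + 14 = 186
RR6 = 186 / D = 0.679
D = 186 / 0.679 = 273.9
Other denominator terms total 235
non-contacts = 273.9 − 235 ≈ 39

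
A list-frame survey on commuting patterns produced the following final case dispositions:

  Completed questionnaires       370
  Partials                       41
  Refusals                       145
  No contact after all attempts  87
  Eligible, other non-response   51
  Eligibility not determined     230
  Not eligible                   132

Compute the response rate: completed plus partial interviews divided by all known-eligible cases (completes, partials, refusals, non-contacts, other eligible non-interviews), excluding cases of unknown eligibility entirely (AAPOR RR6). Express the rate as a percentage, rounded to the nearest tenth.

Numerator: 370 + 41 = 411
Base: 370 + 41 + 145 + 87 + 51 = 694
RR6 = 411 / 694 = 0.5922

59.2%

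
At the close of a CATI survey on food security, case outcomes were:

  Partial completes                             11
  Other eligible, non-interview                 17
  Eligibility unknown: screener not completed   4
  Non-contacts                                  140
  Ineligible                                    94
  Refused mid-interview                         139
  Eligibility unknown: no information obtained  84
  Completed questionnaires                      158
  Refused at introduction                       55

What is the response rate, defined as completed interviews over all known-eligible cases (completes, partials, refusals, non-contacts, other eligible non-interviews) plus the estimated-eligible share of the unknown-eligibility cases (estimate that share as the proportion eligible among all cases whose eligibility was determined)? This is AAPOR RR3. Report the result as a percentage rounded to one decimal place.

26.6%

Refusal or break-off = 55 + 139 = 194
Unknown if eligible = 4 + 84 = 88
Top: 158
Known eligible: 158 + 11 + 194 + 140 + 17 = 520
e = 520 / (520 + 94) = 520 / 614 = 0.8469
Eligible share of unknowns: 0.8469 × 88 = 74.53
Base: 520 + 74.53 = 594.53
RR3 = 158 / 594.53 = 0.2658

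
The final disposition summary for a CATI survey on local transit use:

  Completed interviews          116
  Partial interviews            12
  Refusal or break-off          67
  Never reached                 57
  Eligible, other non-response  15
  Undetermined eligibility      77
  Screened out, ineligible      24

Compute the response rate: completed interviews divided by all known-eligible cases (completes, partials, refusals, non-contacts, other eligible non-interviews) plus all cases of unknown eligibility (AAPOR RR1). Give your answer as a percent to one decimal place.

Numerator: 116
Denominator: 116 + 12 + 67 + 57 + 15 + 77 = 344
RR1 = 116 / 344 = 0.3372

33.7%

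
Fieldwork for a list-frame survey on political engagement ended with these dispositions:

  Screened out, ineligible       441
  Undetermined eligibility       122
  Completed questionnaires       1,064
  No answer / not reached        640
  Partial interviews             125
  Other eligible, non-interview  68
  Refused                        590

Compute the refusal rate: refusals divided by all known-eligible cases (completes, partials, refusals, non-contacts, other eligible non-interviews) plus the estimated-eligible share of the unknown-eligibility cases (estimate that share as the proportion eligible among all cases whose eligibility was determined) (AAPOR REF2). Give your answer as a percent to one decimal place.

Num: 590
Determined eligible: 1064 + 125 + 590 + 640 + 68 = 2487
e = 2487 / (2487 + 441) = 2487 / 2928 = 0.8494
e × U: 0.8494 × 122 = 103.63
Denom: 2487 + 103.63 = 2590.63
REF2 = 590 / 2590.63 = 0.2277

22.8%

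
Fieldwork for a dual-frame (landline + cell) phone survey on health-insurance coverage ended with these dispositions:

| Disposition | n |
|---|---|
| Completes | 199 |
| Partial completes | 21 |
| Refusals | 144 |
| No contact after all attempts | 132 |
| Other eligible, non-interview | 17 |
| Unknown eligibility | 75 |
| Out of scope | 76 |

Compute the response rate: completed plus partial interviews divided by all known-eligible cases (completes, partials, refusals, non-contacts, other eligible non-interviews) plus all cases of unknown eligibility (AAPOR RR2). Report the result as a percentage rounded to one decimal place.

Numerator: 199 + 21 = 220
Denom: 199 + 21 + 144 + 132 + 17 + 75 = 588
RR2 = 220 / 588 = 0.3741

37.4%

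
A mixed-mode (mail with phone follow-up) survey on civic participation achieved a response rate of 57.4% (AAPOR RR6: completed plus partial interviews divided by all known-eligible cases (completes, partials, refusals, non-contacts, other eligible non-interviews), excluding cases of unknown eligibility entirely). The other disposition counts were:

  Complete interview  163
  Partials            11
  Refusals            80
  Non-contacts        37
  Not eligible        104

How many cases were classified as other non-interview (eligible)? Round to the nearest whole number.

Top → 163 + 11 = 174
RR6 = 174 / D = 0.574
D = 174 / 0.574 = 303.1
Rest of base = 291
other non-interview (eligible) = 303.1 − 291 ≈ 12

12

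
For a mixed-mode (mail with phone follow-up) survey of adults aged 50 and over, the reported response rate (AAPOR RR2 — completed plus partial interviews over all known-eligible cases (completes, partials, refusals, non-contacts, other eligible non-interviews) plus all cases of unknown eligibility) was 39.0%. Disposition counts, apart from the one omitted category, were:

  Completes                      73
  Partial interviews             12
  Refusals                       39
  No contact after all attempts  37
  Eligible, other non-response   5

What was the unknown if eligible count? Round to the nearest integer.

52

Top → 73 + 12 = 85
RR2 = 85 / D = 0.390
D = 85 / 0.390 = 217.9
Remaining denominator categories sum to 166
unknown if eligible = 217.9 − 166 ≈ 52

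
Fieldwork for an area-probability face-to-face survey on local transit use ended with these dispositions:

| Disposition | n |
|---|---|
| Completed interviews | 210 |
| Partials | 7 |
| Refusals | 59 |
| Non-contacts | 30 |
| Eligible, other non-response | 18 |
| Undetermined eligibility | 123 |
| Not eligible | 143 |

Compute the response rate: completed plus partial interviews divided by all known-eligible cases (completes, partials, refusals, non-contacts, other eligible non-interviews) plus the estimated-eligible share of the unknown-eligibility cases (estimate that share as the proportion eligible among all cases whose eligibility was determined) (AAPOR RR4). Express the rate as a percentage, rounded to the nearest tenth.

Top → 210 + 7 = 217
Determined eligible → 210 + 7 + 59 + 30 + 18 = 324
e = 324 / (324 + 143) = 324 / 467 = 0.6938
Eligible share of unknowns → 0.6938 × 123 = 85.34
Denominator → 324 + 85.34 = 409.34
RR4 = 217 / 409.34 = 0.5301

53.0%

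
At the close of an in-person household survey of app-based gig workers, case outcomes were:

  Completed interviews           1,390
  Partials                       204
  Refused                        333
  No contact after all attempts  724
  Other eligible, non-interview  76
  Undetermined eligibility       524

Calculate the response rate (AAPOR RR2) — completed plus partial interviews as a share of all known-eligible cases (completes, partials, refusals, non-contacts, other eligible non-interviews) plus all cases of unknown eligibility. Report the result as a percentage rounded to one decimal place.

Top = 1390 + 204 = 1594
Denominator = 1390 + 204 + 333 + 724 + 76 + 524 = 3251
RR2 = 1594 / 3251 = 0.4903

49.0%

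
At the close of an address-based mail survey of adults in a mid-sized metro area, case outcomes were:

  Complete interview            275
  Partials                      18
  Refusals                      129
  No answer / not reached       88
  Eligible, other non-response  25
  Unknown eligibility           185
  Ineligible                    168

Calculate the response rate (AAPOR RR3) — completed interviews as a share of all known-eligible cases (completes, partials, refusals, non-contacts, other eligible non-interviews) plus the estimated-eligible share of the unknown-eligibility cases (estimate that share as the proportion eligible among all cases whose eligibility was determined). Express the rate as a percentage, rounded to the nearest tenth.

Numerator → 275
Known eligible → 275 + 18 + 129 + 88 + 25 = 535
e = 535 / (535 + 168) = 535 / 703 = 0.7610
e × U → 0.7610 × 185 = 140.78
Denom → 535 + 140.78 = 675.78
RR3 = 275 / 675.78 = 0.4069

40.7%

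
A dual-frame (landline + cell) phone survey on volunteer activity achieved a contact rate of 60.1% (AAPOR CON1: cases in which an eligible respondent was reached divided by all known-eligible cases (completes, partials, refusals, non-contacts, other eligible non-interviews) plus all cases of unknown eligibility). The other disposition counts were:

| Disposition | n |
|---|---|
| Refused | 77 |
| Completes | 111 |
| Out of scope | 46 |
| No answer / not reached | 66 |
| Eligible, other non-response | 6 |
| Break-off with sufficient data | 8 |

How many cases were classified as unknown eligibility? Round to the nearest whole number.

68

Top: 111 + 8 + 77 + 6 = 202
CON1 = 202 / D = 0.601
D = 202 / 0.601 = 336.1
Other denominator terms total 268
unknown eligibility = 336.1 − 268 ≈ 68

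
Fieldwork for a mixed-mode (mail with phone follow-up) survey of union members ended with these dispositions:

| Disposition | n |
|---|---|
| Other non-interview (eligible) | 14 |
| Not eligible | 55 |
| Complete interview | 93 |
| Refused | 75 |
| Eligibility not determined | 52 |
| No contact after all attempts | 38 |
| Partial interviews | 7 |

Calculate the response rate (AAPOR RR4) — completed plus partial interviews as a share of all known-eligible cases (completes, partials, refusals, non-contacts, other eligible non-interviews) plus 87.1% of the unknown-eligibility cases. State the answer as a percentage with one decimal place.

36.7%

Numerator → 93 + 7 = 100
Known eligible → 93 + 7 + 75 + 38 + 14 = 227
Eligible share of unknowns → 0.8710 × 52 = 45.29
Denominator → 227 + 45.29 = 272.29
RR4 = 100 / 272.29 = 0.3673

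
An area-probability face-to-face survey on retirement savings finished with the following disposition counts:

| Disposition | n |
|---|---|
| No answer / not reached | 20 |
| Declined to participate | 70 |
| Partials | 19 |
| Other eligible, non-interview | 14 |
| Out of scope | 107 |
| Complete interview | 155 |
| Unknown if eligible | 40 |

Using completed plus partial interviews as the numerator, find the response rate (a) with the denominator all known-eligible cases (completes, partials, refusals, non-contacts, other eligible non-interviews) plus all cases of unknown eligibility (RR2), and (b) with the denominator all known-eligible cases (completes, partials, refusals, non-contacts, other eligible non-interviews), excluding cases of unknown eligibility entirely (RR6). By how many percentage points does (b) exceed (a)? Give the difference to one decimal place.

Num = 155 + 19 = 174
Base = 155 + 19 + 70 + 20 + 14 + 40 = 318
RR2 = 174 / 318 = 0.5472
Base = 155 + 19 + 70 + 20 + 14 = 278
RR6 = 174 / 278 = 0.6259
Difference = 62.59 − 54.72 = 7.87 percentage points

7.9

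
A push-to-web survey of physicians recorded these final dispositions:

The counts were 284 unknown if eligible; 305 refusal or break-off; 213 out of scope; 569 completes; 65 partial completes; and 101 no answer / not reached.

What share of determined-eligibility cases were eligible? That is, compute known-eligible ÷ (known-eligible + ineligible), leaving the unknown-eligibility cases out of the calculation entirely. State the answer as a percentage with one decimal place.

83.0%

Determined eligible → 569 + 65 + 305 + 101 = 1040
e = 1040 / (1040 + 213) = 1040 / 1253 = 0.8300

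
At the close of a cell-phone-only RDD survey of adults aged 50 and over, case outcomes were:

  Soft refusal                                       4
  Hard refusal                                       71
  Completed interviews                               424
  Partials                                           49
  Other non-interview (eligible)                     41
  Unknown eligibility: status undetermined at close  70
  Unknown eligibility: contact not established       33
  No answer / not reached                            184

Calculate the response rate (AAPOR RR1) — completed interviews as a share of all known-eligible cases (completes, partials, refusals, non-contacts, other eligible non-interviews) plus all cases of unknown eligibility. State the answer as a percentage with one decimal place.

Declined to participate = 71 + 4 = 75
Undetermined eligibility = 33 + 70 = 103
Top → 424
Base → 424 + 49 + 75 + 184 + 41 + 103 = 876
RR1 = 424 / 876 = 0.4840

48.4%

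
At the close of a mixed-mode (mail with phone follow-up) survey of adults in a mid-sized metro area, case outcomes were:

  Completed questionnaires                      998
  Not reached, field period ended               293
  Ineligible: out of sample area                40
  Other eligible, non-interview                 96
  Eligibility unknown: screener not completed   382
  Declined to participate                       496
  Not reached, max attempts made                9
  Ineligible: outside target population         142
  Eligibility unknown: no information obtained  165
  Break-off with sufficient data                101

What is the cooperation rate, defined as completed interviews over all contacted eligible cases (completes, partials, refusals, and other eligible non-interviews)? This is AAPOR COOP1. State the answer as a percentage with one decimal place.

59.0%

No contact after all attempts = 293 + 9 = 302
Unknown eligibility = 382 + 165 = 547
Not eligible = 142 + 40 = 182
Numerator = 998
Denom = 998 + 101 + 496 + 96 = 1691
COOP1 = 998 / 1691 = 0.5902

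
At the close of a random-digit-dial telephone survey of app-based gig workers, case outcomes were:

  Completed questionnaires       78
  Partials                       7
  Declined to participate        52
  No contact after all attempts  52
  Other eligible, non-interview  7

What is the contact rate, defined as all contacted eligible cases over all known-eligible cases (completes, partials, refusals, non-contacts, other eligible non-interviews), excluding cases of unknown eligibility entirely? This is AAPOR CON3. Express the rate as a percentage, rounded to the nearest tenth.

73.5%

Num → 78 + 7 + 52 + 7 = 144
Base → 78 + 7 + 52 + 52 + 7 = 196
CON3 = 144 / 196 = 0.7347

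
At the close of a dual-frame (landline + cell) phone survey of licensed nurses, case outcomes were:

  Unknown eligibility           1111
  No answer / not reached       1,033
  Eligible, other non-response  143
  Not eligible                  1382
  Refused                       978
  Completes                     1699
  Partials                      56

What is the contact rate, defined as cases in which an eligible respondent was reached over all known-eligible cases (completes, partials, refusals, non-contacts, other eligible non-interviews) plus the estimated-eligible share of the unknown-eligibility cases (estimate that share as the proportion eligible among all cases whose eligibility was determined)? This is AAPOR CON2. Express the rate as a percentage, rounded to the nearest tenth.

60.8%

Numerator → 1699 + 56 + 978 + 143 = 2876
Determined eligible → 1699 + 56 + 978 + 1033 + 143 = 3909
e = 3909 / (3909 + 1382) = 3909 / 5291 = 0.7388
Estimated eligible among unknowns → 0.7388 × 1111 = 820.81
Denominator → 3909 + 820.81 = 4729.81
CON2 = 2876 / 4729.81 = 0.6081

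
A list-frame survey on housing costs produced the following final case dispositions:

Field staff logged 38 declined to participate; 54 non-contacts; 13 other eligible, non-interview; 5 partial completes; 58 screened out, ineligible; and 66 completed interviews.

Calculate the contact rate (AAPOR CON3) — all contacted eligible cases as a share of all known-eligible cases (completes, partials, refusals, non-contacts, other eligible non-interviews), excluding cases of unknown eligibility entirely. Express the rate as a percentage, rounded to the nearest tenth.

69.3%

Num = 66 + 5 + 38 + 13 = 122
Base = 66 + 5 + 38 + 54 + 13 = 176
CON3 = 122 / 176 = 0.6932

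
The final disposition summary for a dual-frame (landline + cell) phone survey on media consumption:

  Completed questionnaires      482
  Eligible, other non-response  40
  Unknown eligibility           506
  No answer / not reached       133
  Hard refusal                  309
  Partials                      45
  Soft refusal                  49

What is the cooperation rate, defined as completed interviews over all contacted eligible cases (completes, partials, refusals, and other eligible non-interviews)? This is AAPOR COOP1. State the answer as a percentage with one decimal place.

52.1%

Refusal or break-off = 309 + 49 = 358
Num = 482
Denom = 482 + 45 + 358 + 40 = 925
COOP1 = 482 / 925 = 0.5211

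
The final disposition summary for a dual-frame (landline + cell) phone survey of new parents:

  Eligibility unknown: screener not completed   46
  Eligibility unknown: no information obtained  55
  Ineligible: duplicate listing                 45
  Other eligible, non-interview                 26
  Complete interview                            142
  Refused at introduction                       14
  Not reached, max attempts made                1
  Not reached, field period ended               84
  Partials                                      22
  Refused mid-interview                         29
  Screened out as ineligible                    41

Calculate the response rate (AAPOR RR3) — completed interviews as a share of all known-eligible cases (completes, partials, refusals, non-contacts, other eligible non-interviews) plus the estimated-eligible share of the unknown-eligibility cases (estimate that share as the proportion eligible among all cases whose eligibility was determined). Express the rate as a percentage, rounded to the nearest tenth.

Refusal or break-off = 14 + 29 = 43
Never reached = 84 + 1 = 85
Unknown if eligible = 46 + 55 = 101
Ineligible = 41 + 45 = 86
Top → 142
Eligible (known) → 142 + 22 + 43 + 85 + 26 = 318
e = 318 / (318 + 86) = 318 / 404 = 0.7871
Estimated eligible among unknowns → 0.7871 × 101 = 79.50
Denominator → 318 + 79.50 = 397.50
RR3 = 142 / 397.50 = 0.3572

35.7%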